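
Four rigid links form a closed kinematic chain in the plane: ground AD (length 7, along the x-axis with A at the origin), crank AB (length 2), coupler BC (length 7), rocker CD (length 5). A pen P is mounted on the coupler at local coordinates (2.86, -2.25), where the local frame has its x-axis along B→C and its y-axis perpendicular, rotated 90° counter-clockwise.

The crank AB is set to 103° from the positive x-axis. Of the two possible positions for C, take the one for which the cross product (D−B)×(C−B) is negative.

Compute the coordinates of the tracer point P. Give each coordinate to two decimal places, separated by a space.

-0.59 -1.69

A=(0,0), D=(7.00,0)
B = A + 2.00·(cos103°, sin103°) = (-0.4499, 1.9487)
|BD| = 7.7006
circle(B,7.00) ∩ circle(D,5.00): a=5.4086, h=4.4438
  candidates: C₊=(5.9072,4.8791) cross=34.219; C₋=(3.6581,-3.7191) cross=-34.219
  mode - wants cross < 0 → take C=(3.6581,-3.7191) (cross=-34.219)
ex = (C−B)/|BC| = (0.5869,-0.8097); ey = (0.8097,0.5869)
P = B + 2.86·ex + -2.25·ey = (-0.5933,-1.6874)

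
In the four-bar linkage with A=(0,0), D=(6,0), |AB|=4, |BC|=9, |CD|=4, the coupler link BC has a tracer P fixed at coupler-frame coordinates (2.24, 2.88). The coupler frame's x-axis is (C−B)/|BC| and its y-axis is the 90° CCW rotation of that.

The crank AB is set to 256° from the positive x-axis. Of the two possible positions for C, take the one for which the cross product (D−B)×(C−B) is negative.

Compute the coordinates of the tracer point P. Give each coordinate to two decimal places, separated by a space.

A=(0,0), D=(6.00,0)
B = A + 4.00·(cos256°, sin256°) = (-0.9677, -3.8812)
|BD| = 7.9757
circle(B,9.00) ∩ circle(D,4.00): a=8.0627, h=3.9991
  candidates: C₊=(4.1300,3.5360) cross=31.895; C₋=(8.0220,-3.4513) cross=-31.895
  mode - wants cross < 0 → take C=(8.0220,-3.4513) (cross=-31.895)
ex = (C−B)/|BC| = (0.9989,0.0478); ey = (-0.0478,0.9989)
P = B + 2.24·ex + 2.88·ey = (1.1322,-0.8975)

1.13 -0.90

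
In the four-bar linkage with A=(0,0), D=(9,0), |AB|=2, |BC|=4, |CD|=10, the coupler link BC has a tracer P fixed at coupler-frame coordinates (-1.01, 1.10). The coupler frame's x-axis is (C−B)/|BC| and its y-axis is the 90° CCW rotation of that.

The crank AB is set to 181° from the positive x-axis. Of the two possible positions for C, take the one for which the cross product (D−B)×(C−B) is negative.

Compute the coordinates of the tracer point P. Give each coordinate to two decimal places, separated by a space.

-1.43 1.35

A=(0,0), D=(9.00,0)
B = A + 2.00·(cos181°, sin181°) = (-1.9997, -0.0349)
|BD| = 10.9998
circle(B,4.00) ∩ circle(D,10.00): a=1.6816, h=3.6294
  candidates: C₊=(-0.3296,3.5998) cross=39.922; C₋=(-0.3066,-3.6589) cross=-39.922
  mode - wants cross < 0 → take C=(-0.3066,-3.6589) (cross=-39.922)
ex = (C−B)/|BC| = (0.4233,-0.9060); ey = (0.9060,0.4233)
P = B + -1.01·ex + 1.10·ey = (-1.4306,1.3458)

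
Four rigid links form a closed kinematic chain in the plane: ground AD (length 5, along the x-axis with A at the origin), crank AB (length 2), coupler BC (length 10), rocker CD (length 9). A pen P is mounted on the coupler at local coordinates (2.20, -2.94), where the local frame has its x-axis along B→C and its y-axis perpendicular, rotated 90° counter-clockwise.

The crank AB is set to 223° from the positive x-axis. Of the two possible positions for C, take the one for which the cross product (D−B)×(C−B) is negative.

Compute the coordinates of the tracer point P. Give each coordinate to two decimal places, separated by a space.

A=(0,0), D=(5.00,0)
B = A + 2.00·(cos223°, sin223°) = (-1.4627, -1.3640)
|BD| = 6.6051
circle(B,10.00) ∩ circle(D,9.00): a=4.7408, h=8.8048
  candidates: C₊=(1.3577,8.2300) cross=58.156; C₋=(4.9942,-9.0000) cross=-58.156
  mode - wants cross < 0 → take C=(4.9942,-9.0000) (cross=-58.156)
ex = (C−B)/|BC| = (0.6457,-0.7636); ey = (0.7636,0.6457)
P = B + 2.20·ex + -2.94·ey = (-2.2872,-4.9422)

-2.29 -4.94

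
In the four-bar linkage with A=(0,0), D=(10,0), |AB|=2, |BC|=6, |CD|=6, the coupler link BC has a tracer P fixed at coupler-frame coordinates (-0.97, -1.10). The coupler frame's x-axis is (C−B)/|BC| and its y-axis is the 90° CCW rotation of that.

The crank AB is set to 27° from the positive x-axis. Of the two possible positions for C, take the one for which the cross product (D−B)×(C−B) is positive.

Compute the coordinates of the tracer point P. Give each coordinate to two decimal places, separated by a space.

1.75 -0.56

A=(0,0), D=(10.00,0)
B = A + 2.00·(cos27°, sin27°) = (1.7820, 0.9080)
|BD| = 8.2680
circle(B,6.00) ∩ circle(D,6.00): a=4.1340, h=4.3486
  candidates: C₊=(6.3686,4.7763) cross=35.954; C₋=(5.4135,-3.8683) cross=-35.954
  mode + wants cross > 0 → take C=(6.3686,4.7763) (cross=35.954)
ex = (C−B)/|BC| = (0.7644,0.6447); ey = (-0.6447,0.7644)
P = B + -0.97·ex + -1.10·ey = (1.7497,-0.5583)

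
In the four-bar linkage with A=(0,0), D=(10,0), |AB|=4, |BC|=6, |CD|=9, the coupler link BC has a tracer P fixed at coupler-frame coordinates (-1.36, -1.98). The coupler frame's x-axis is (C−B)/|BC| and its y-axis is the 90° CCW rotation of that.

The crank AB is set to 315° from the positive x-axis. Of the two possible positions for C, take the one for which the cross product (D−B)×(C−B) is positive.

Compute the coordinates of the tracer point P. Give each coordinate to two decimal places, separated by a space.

A=(0,0), D=(10.00,0)
B = A + 4.00·(cos315°, sin315°) = (2.8284, -2.8284)
|BD| = 7.7092
circle(B,6.00) ∩ circle(D,9.00): a=0.9360, h=5.9265
  candidates: C₊=(1.5248,3.0282) cross=45.689; C₋=(5.8735,-7.9983) cross=-45.689
  mode + wants cross > 0 → take C=(1.5248,3.0282) (cross=45.689)
ex = (C−B)/|BC| = (-0.2173,0.9761); ey = (-0.9761,-0.2173)
P = B + -1.36·ex + -1.98·ey = (5.0566,-3.7257)

5.06 -3.73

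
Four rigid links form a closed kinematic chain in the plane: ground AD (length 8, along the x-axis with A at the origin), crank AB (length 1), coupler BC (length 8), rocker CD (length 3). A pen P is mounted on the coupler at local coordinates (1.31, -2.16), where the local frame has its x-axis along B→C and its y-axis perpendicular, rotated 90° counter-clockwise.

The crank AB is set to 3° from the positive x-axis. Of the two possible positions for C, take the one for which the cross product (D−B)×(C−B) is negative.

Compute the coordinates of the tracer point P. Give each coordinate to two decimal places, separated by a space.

1.39 -2.44

A=(0,0), D=(8.00,0)
B = A + 1.00·(cos3°, sin3°) = (0.9986, 0.0523)
|BD| = 7.0016
circle(B,8.00) ∩ circle(D,3.00): a=7.4285, h=2.9695
  candidates: C₊=(8.4491,2.9662) cross=20.791; C₋=(8.4047,-2.9726) cross=-20.791
  mode - wants cross < 0 → take C=(8.4047,-2.9726) (cross=-20.791)
ex = (C−B)/|BC| = (0.9258,-0.3781); ey = (0.3781,0.9258)
P = B + 1.31·ex + -2.16·ey = (1.3946,-2.4426)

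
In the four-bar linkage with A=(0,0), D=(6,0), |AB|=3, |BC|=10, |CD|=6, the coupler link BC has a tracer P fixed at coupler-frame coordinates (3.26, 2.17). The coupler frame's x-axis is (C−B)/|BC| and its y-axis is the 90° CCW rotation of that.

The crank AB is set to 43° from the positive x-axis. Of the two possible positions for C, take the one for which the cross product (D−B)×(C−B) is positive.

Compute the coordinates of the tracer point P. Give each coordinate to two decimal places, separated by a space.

5.82 3.53

A=(0,0), D=(6.00,0)
B = A + 3.00·(cos43°, sin43°) = (2.1941, 2.0460)
|BD| = 4.3210
circle(B,10.00) ∩ circle(D,6.00): a=9.5662, h=2.9135
  candidates: C₊=(11.9994,0.0826) cross=12.589; C₋=(9.2403,-5.0498) cross=-12.589
  mode + wants cross > 0 → take C=(11.9994,0.0826) (cross=12.589)
ex = (C−B)/|BC| = (0.9805,-0.1963); ey = (0.1963,0.9805)
P = B + 3.26·ex + 2.17·ey = (5.8167,3.5337)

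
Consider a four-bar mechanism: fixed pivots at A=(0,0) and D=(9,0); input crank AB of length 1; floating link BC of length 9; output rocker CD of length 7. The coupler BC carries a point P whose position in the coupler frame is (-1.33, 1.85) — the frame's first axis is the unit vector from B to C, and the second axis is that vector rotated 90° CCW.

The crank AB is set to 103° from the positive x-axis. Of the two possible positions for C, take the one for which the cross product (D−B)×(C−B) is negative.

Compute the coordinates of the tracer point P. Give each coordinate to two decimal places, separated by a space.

0.38 3.17

A=(0,0), D=(9.00,0)
B = A + 1.00·(cos103°, sin103°) = (-0.2250, 0.9744)
|BD| = 9.2763
circle(B,9.00) ∩ circle(D,7.00): a=6.3630, h=6.3650
  candidates: C₊=(6.7714,6.6358) cross=59.043; C₋=(5.4342,-6.0237) cross=-59.043
  mode - wants cross < 0 → take C=(5.4342,-6.0237) (cross=-59.043)
ex = (C−B)/|BC| = (0.6288,-0.7776); ey = (0.7776,0.6288)
P = B + -1.33·ex + 1.85·ey = (0.3772,3.1718)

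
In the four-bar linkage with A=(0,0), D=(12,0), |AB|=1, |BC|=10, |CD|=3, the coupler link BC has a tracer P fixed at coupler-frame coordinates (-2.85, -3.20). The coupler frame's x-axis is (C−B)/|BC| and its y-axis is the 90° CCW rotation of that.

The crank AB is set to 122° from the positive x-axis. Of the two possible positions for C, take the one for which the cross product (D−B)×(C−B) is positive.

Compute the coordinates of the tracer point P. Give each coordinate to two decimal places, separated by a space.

A=(0,0), D=(12.00,0)
B = A + 1.00·(cos122°, sin122°) = (-0.5299, 0.8480)
|BD| = 12.5586
circle(B,10.00) ∩ circle(D,3.00): a=9.9023, h=1.3944
  candidates: C₊=(9.4439,1.5705) cross=17.511; C₋=(9.2556,-1.2118) cross=-17.511
  mode + wants cross > 0 → take C=(9.4439,1.5705) (cross=17.511)
ex = (C−B)/|BC| = (0.9974,0.0722); ey = (-0.0722,0.9974)
P = B + -2.85·ex + -3.20·ey = (-3.1413,-2.5495)

-3.14 -2.55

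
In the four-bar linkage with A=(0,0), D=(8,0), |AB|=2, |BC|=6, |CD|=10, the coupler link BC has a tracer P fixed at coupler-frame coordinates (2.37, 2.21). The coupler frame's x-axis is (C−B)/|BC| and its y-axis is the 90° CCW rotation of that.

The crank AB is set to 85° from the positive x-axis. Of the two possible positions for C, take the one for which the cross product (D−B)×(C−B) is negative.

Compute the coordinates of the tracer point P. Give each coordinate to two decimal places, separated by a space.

1.77 -0.83

A=(0,0), D=(8.00,0)
B = A + 2.00·(cos85°, sin85°) = (0.1743, 1.9924)
|BD| = 8.0753
circle(B,6.00) ∩ circle(D,10.00): a=0.0750, h=5.9995
  candidates: C₊=(1.7272,7.7879) cross=48.448; C₋=(-1.2333,-3.8402) cross=-48.448
  mode - wants cross < 0 → take C=(-1.2333,-3.8402) (cross=-48.448)
ex = (C−B)/|BC| = (-0.2346,-0.9721); ey = (0.9721,-0.2346)
P = B + 2.37·ex + 2.21·ey = (1.7666,-0.8299)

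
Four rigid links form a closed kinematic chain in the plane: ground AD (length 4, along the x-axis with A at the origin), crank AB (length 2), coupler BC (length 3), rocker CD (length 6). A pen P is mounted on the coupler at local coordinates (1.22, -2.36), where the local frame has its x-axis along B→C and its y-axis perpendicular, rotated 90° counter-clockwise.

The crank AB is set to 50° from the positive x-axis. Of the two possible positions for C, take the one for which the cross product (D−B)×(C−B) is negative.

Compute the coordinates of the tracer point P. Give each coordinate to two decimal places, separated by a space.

0.36 4.02

A=(0,0), D=(4.00,0)
B = A + 2.00·(cos50°, sin50°) = (1.2856, 1.5321)
|BD| = 3.1170
circle(B,3.00) ∩ circle(D,6.00): a=-2.7727, h=1.1455
  candidates: C₊=(-0.5660,3.8926) cross=3.571; C₋=(-1.6921,1.8973) cross=-3.571
  mode - wants cross < 0 → take C=(-1.6921,1.8973) (cross=-3.571)
ex = (C−B)/|BC| = (-0.9926,0.1218); ey = (-0.1218,-0.9926)
P = B + 1.22·ex + -2.36·ey = (0.3620,4.0231)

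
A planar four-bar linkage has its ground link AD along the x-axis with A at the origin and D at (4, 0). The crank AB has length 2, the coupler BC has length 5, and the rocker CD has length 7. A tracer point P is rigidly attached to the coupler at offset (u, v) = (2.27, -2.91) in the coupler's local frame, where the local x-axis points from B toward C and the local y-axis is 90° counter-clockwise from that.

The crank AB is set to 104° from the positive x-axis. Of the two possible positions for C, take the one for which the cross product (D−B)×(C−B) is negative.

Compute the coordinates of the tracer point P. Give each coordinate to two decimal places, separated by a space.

A=(0,0), D=(4.00,0)
B = A + 2.00·(cos104°, sin104°) = (-0.4838, 1.9406)
|BD| = 4.8858
circle(B,5.00) ∩ circle(D,7.00): a=-0.0132, h=5.0000
  candidates: C₊=(1.4900,6.5345) cross=24.429; C₋=(-2.4819,-2.6428) cross=-24.429
  mode - wants cross < 0 → take C=(-2.4819,-2.6428) (cross=-24.429)
ex = (C−B)/|BC| = (-0.3996,-0.9167); ey = (0.9167,-0.3996)
P = B + 2.27·ex + -2.91·ey = (-4.0585,1.0226)

-4.06 1.02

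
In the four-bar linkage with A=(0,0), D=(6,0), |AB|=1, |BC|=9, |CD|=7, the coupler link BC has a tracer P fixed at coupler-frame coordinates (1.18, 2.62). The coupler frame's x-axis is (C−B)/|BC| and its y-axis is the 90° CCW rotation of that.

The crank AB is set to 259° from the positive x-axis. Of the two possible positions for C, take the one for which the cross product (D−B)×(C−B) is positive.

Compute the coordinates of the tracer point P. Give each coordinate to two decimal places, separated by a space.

A=(0,0), D=(6.00,0)
B = A + 1.00·(cos259°, sin259°) = (-0.1908, -0.9816)
|BD| = 6.2682
circle(B,9.00) ∩ circle(D,7.00): a=5.6867, h=6.9758
  candidates: C₊=(4.3332,6.7987) cross=43.725; C₋=(6.5181,-6.9808) cross=-43.725
  mode + wants cross > 0 → take C=(4.3332,6.7987) (cross=43.725)
ex = (C−B)/|BC| = (0.5027,0.8645); ey = (-0.8645,0.5027)
P = B + 1.18·ex + 2.62·ey = (-1.8626,1.3555)

-1.86 1.36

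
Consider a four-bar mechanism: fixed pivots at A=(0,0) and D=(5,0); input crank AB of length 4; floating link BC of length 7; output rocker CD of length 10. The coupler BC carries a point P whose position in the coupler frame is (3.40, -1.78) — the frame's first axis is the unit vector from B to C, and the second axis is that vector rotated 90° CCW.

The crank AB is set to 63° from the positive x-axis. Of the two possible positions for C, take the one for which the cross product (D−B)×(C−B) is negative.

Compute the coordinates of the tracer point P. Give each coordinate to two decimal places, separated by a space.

-1.95 4.28

A=(0,0), D=(5.00,0)
B = A + 4.00·(cos63°, sin63°) = (1.8160, 3.5640)
|BD| = 4.7792
circle(B,7.00) ∩ circle(D,10.00): a=-2.9461, h=6.3498
  candidates: C₊=(4.5885,9.9915) cross=30.347; C₋=(-4.8822,1.5306) cross=-30.347
  mode - wants cross < 0 → take C=(-4.8822,1.5306) (cross=-30.347)
ex = (C−B)/|BC| = (-0.9569,-0.2905); ey = (0.2905,-0.9569)
P = B + 3.40·ex + -1.78·ey = (-1.9545,4.2796)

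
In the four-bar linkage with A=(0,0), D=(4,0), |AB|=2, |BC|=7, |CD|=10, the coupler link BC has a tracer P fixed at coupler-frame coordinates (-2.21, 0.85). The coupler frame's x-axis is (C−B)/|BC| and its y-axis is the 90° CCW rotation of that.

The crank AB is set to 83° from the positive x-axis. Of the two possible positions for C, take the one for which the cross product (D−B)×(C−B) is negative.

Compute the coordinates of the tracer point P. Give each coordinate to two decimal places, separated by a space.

2.59 2.29

A=(0,0), D=(4.00,0)
B = A + 2.00·(cos83°, sin83°) = (0.2437, 1.9851)
|BD| = 4.2485
circle(B,7.00) ∩ circle(D,10.00): a=-3.8778, h=5.8278
  candidates: C₊=(-0.4618,8.9494) cross=24.759; C₋=(-5.9077,-1.3555) cross=-24.759
  mode - wants cross < 0 → take C=(-5.9077,-1.3555) (cross=-24.759)
ex = (C−B)/|BC| = (-0.8788,-0.4772); ey = (0.4772,-0.8788)
P = B + -2.21·ex + 0.85·ey = (2.5915,2.2928)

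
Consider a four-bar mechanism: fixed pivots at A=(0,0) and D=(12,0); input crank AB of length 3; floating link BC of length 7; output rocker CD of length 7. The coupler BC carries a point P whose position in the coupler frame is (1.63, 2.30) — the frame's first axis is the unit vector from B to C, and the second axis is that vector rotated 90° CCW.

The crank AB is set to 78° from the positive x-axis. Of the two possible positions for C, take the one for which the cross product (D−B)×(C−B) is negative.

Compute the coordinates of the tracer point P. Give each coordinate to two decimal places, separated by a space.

A=(0,0), D=(12.00,0)
B = A + 3.00·(cos78°, sin78°) = (0.6237, 2.9344)
|BD| = 11.7486
circle(B,7.00) ∩ circle(D,7.00): a=5.8743, h=3.8069
  candidates: C₊=(7.2627,5.1535) cross=44.726; C₋=(5.3610,-2.2190) cross=-44.726
  mode - wants cross < 0 → take C=(5.3610,-2.2190) (cross=-44.726)
ex = (C−B)/|BC| = (0.6768,-0.7362); ey = (0.7362,0.6768)
P = B + 1.63·ex + 2.30·ey = (3.4201,3.2910)

3.42 3.29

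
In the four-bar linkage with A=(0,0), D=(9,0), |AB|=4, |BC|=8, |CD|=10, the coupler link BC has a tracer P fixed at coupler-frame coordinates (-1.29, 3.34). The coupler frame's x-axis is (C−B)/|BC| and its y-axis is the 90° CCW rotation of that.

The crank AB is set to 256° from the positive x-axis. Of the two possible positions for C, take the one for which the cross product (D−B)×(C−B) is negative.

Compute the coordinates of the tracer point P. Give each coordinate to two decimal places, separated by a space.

A=(0,0), D=(9.00,0)
B = A + 4.00·(cos256°, sin256°) = (-0.9677, -3.8812)
|BD| = 10.6967
circle(B,8.00) ∩ circle(D,10.00): a=3.6656, h=7.1108
  candidates: C₊=(-0.1320,4.0751) cross=76.062; C₋=(5.0282,-9.1774) cross=-76.062
  mode - wants cross < 0 → take C=(5.0282,-9.1774) (cross=-76.062)
ex = (C−B)/|BC| = (0.7495,-0.6620); ey = (0.6620,0.7495)
P = B + -1.29·ex + 3.34·ey = (0.2766,-0.5239)

0.28 -0.52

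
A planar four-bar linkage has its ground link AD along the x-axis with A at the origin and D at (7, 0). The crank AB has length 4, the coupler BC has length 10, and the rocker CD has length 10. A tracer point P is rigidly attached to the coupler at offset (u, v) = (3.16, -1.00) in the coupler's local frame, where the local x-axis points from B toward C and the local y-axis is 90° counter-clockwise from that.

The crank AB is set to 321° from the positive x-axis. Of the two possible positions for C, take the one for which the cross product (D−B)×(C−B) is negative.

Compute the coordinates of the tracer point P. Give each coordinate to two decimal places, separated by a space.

A=(0,0), D=(7.00,0)
B = A + 4.00·(cos321°, sin321°) = (3.1086, -2.5173)
|BD| = 4.6346
circle(B,10.00) ∩ circle(D,10.00): a=2.3173, h=9.7278
  candidates: C₊=(-0.2293,6.9092) cross=45.085; C₋=(10.3379,-9.4265) cross=-45.085
  mode - wants cross < 0 → take C=(10.3379,-9.4265) (cross=-45.085)
ex = (C−B)/|BC| = (0.7229,-0.6909); ey = (0.6909,0.7229)
P = B + 3.16·ex + -1.00·ey = (4.7021,-5.4235)

4.70 -5.42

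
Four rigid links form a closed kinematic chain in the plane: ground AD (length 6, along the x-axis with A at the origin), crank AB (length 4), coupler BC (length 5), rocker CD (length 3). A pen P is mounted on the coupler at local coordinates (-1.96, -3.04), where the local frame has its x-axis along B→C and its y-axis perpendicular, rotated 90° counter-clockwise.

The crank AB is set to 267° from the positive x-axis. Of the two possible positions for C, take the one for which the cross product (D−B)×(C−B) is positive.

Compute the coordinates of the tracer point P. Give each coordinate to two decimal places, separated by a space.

A=(0,0), D=(6.00,0)
B = A + 4.00·(cos267°, sin267°) = (-0.2093, -3.9945)
|BD| = 7.3832
circle(B,5.00) ∩ circle(D,3.00): a=4.7752, h=1.4825
  candidates: C₊=(3.0045,-0.1642) cross=10.946; C₋=(4.6087,-2.6579) cross=-10.946
  mode + wants cross > 0 → take C=(3.0045,-0.1642) (cross=10.946)
ex = (C−B)/|BC| = (0.6428,0.7661); ey = (-0.7661,0.6428)
P = B + -1.96·ex + -3.04·ey = (0.8597,-7.4500)

0.86 -7.45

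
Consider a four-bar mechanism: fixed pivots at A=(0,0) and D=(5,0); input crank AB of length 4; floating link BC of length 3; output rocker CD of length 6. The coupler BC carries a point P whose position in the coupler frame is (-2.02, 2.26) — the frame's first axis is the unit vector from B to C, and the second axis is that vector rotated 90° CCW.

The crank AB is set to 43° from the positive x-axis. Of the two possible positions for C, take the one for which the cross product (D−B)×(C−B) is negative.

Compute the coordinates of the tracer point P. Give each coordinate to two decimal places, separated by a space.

4.49 0.13

A=(0,0), D=(5.00,0)
B = A + 4.00·(cos43°, sin43°) = (2.9254, 2.7280)
|BD| = 3.4272
circle(B,3.00) ∩ circle(D,6.00): a=-2.2254, h=2.0118
  candidates: C₊=(3.1797,5.7172) cross=6.895; C₋=(-0.0231,3.2816) cross=-6.895
  mode - wants cross < 0 → take C=(-0.0231,3.2816) (cross=-6.895)
ex = (C−B)/|BC| = (-0.9828,0.1845); ey = (-0.1845,-0.9828)
P = B + -2.02·ex + 2.26·ey = (4.4937,0.1341)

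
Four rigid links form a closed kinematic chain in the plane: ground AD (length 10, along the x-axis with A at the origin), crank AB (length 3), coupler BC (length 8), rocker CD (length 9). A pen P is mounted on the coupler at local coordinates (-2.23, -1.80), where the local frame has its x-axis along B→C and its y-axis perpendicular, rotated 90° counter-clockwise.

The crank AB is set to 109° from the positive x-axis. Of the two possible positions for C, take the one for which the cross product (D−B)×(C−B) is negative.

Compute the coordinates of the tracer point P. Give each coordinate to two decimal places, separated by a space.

-3.52 4.17

A=(0,0), D=(10.00,0)
B = A + 3.00·(cos109°, sin109°) = (-0.9767, 2.8366)
|BD| = 11.3373
circle(B,8.00) ∩ circle(D,9.00): a=4.9189, h=6.3091
  candidates: C₊=(5.3643,7.7143) cross=71.528; C₋=(2.2072,-4.5025) cross=-71.528
  mode - wants cross < 0 → take C=(2.2072,-4.5025) (cross=-71.528)
ex = (C−B)/|BC| = (0.3980,-0.9174); ey = (0.9174,0.3980)
P = B + -2.23·ex + -1.80·ey = (-3.5155,4.1659)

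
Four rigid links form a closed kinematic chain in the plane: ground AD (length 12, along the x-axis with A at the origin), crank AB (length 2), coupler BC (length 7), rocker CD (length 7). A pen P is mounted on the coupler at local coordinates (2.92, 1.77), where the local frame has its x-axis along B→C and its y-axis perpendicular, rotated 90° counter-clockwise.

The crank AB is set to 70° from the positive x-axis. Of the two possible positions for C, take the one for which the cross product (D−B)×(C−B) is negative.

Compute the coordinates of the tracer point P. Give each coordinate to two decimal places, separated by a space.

4.01 1.10

A=(0,0), D=(12.00,0)
B = A + 2.00·(cos70°, sin70°) = (0.6840, 1.8794)
|BD| = 11.4710
circle(B,7.00) ∩ circle(D,7.00): a=5.7355, h=4.0130
  candidates: C₊=(6.9995,4.8985) cross=46.033; C₋=(5.6845,-3.0191) cross=-46.033
  mode - wants cross < 0 → take C=(5.6845,-3.0191) (cross=-46.033)
ex = (C−B)/|BC| = (0.7144,-0.6998); ey = (0.6998,0.7144)
P = B + 2.92·ex + 1.77·ey = (4.0086,1.1004)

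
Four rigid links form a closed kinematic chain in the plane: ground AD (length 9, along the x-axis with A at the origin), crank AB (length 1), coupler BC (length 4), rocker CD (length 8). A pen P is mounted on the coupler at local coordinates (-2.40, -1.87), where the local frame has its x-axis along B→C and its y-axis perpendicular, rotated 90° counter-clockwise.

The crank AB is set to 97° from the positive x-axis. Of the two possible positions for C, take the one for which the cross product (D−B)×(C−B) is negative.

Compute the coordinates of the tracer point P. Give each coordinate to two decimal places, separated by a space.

-2.79 2.46

A=(0,0), D=(9.00,0)
B = A + 1.00·(cos97°, sin97°) = (-0.1219, 0.9925)
|BD| = 9.1757
circle(B,4.00) ∩ circle(D,8.00): a=1.9723, h=3.4800
  candidates: C₊=(2.2152,4.2388) cross=31.931; C₋=(1.4624,-2.6803) cross=-31.931
  mode - wants cross < 0 → take C=(1.4624,-2.6803) (cross=-31.931)
ex = (C−B)/|BC| = (0.3961,-0.9182); ey = (0.9182,0.3961)
P = B + -2.40·ex + -1.87·ey = (-2.7895,2.4556)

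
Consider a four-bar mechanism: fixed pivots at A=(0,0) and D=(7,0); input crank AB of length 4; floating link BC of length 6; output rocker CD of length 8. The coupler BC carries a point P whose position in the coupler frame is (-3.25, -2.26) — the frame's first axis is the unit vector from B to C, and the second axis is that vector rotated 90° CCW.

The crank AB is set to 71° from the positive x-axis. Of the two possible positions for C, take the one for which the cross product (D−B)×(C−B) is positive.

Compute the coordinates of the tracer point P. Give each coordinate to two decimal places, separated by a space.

A=(0,0), D=(7.00,0)
B = A + 4.00·(cos71°, sin71°) = (1.3023, 3.7821)
|BD| = 6.8387
circle(B,6.00) ∩ circle(D,8.00): a=1.3722, h=5.8410
  candidates: C₊=(5.6758,7.8896) cross=39.945; C₋=(-0.7848,-1.8433) cross=-39.945
  mode + wants cross > 0 → take C=(5.6758,7.8896) (cross=39.945)
ex = (C−B)/|BC| = (0.7289,0.6846); ey = (-0.6846,0.7289)
P = B + -3.25·ex + -2.26·ey = (0.4805,-0.0902)

0.48 -0.09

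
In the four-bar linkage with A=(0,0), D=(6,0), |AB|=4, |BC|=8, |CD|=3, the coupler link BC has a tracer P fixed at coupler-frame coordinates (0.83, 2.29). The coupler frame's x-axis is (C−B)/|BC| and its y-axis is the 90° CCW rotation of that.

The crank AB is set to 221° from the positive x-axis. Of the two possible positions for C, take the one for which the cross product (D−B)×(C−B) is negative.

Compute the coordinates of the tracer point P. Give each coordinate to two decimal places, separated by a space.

A=(0,0), D=(6.00,0)
B = A + 4.00·(cos221°, sin221°) = (-3.0188, -2.6242)
|BD| = 9.3929
circle(B,8.00) ∩ circle(D,3.00): a=7.6242, h=2.4232
  candidates: C₊=(3.6247,1.8325) cross=22.761; C₋=(4.9787,-2.8208) cross=-22.761
  mode - wants cross < 0 → take C=(4.9787,-2.8208) (cross=-22.761)
ex = (C−B)/|BC| = (0.9997,-0.0246); ey = (0.0246,0.9997)
P = B + 0.83·ex + 2.29·ey = (-2.1328,-0.3553)

-2.13 -0.36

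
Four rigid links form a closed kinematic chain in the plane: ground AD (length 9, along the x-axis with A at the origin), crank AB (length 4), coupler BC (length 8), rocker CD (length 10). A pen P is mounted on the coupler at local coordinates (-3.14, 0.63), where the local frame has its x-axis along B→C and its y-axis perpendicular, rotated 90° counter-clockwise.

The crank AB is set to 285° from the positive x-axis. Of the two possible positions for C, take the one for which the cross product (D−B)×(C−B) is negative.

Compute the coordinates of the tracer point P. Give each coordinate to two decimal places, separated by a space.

-0.66 -1.15

A=(0,0), D=(9.00,0)
B = A + 4.00·(cos285°, sin285°) = (1.0353, -3.8637)
|BD| = 8.8524
circle(B,8.00) ∩ circle(D,10.00): a=2.3929, h=7.6338
  candidates: C₊=(-0.1436,4.0490) cross=67.577; C₋=(6.5200,-9.6876) cross=-67.577
  mode - wants cross < 0 → take C=(6.5200,-9.6876) (cross=-67.577)
ex = (C−B)/|BC| = (0.6856,-0.7280); ey = (0.7280,0.6856)
P = B + -3.14·ex + 0.63·ey = (-0.6588,-1.1459)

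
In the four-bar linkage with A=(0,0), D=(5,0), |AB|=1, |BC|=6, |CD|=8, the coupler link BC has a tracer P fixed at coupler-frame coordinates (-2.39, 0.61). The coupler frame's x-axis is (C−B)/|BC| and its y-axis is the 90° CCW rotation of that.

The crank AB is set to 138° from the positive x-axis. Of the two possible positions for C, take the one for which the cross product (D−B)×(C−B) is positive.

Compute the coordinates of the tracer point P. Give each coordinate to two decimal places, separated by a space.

A=(0,0), D=(5.00,0)
B = A + 1.00·(cos138°, sin138°) = (-0.7431, 0.6691)
|BD| = 5.7820
circle(B,6.00) ∩ circle(D,8.00): a=0.4697, h=5.9816
  candidates: C₊=(0.4156,6.5562) cross=34.586; C₋=(-0.9688,-5.3266) cross=-34.586
  mode + wants cross > 0 → take C=(0.4156,6.5562) (cross=34.586)
ex = (C−B)/|BC| = (0.1931,0.9812); ey = (-0.9812,0.1931)
P = B + -2.39·ex + 0.61·ey = (-1.8032,-1.5581)

-1.80 -1.56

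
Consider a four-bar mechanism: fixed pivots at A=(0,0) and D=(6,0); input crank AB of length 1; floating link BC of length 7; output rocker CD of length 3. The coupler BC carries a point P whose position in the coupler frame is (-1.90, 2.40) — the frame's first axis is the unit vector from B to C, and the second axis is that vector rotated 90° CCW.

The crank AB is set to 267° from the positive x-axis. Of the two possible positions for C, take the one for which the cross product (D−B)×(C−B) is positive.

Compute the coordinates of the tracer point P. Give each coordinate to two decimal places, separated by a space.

A=(0,0), D=(6.00,0)
B = A + 1.00·(cos267°, sin267°) = (-0.0523, -0.9986)
|BD| = 6.1342
circle(B,7.00) ∩ circle(D,3.00): a=6.3275, h=2.9938
  candidates: C₊=(5.7034,2.9853) cross=18.364; C₋=(6.6781,-2.9223) cross=-18.364
  mode + wants cross > 0 → take C=(5.7034,2.9853) (cross=18.364)
ex = (C−B)/|BC| = (0.8222,0.5691); ey = (-0.5691,0.8222)
P = B + -1.90·ex + 2.40·ey = (-2.9805,-0.1066)

-2.98 -0.11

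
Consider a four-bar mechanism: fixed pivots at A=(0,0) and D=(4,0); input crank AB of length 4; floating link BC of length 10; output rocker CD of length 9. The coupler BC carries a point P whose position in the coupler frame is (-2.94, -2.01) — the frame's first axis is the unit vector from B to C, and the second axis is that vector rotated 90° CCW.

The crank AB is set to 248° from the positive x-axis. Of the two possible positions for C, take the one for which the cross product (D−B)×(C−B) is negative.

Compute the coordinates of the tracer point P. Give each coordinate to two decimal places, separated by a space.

-5.04 -4.12

A=(0,0), D=(4.00,0)
B = A + 4.00·(cos248°, sin248°) = (-1.4984, -3.7087)
|BD| = 6.6323
circle(B,10.00) ∩ circle(D,9.00): a=4.7485, h=8.8006
  candidates: C₊=(-2.4830,6.2427) cross=58.369; C₋=(7.3595,-8.3495) cross=-58.369
  mode - wants cross < 0 → take C=(7.3595,-8.3495) (cross=-58.369)
ex = (C−B)/|BC| = (0.8858,-0.4641); ey = (0.4641,0.8858)
P = B + -2.94·ex + -2.01·ey = (-5.0355,-4.1248)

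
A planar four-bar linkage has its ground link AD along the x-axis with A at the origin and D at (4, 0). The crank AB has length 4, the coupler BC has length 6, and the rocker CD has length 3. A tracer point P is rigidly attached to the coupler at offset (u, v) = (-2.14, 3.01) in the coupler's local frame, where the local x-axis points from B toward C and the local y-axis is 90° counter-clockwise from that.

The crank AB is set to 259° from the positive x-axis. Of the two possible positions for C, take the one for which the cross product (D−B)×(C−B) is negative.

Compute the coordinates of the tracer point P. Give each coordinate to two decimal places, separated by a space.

A=(0,0), D=(4.00,0)
B = A + 4.00·(cos259°, sin259°) = (-0.7632, -3.9265)
|BD| = 6.1730
circle(B,6.00) ∩ circle(D,3.00): a=5.2734, h=2.8620
  candidates: C₊=(1.4855,1.6362) cross=17.667; C₋=(5.1263,-2.7805) cross=-17.667
  mode - wants cross < 0 → take C=(5.1263,-2.7805) (cross=-17.667)
ex = (C−B)/|BC| = (0.9816,0.1910); ey = (-0.1910,0.9816)
P = B + -2.14·ex + 3.01·ey = (-3.4387,-1.3806)

-3.44 -1.38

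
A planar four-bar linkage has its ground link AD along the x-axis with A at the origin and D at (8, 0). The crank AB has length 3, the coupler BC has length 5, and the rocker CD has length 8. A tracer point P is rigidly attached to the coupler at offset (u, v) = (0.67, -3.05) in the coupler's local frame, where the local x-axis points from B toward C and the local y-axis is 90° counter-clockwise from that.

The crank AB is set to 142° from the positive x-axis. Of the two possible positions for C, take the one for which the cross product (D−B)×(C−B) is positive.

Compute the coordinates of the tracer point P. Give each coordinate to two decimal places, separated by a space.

A=(0,0), D=(8.00,0)
B = A + 3.00·(cos142°, sin142°) = (-2.3640, 1.8470)
|BD| = 10.5273
circle(B,5.00) ∩ circle(D,8.00): a=3.4113, h=3.6555
  candidates: C₊=(1.6357,4.8473) cross=38.483; C₋=(0.3530,-2.3503) cross=-38.483
  mode + wants cross > 0 → take C=(1.6357,4.8473) (cross=38.483)
ex = (C−B)/|BC| = (0.8000,0.6001); ey = (-0.6001,0.8000)
P = B + 0.67·ex + -3.05·ey = (0.0021,-0.1908)

0.00 -0.19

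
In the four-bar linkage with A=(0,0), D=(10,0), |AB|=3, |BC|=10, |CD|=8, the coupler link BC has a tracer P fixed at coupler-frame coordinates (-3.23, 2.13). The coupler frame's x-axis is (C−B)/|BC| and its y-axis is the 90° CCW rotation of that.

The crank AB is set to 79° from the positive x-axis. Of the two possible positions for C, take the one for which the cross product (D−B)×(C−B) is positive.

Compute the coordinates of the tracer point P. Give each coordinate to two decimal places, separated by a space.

-3.29 3.17

A=(0,0), D=(10.00,0)
B = A + 3.00·(cos79°, sin79°) = (0.5724, 2.9449)
|BD| = 9.8768
circle(B,10.00) ∩ circle(D,8.00): a=6.7609, h=7.3682
  candidates: C₊=(9.2227,7.9621) cross=72.775; C₋=(4.8289,-6.1040) cross=-72.775
  mode + wants cross > 0 → take C=(9.2227,7.9621) (cross=72.775)
ex = (C−B)/|BC| = (0.8650,0.5017); ey = (-0.5017,0.8650)
P = B + -3.23·ex + 2.13·ey = (-3.2903,3.1668)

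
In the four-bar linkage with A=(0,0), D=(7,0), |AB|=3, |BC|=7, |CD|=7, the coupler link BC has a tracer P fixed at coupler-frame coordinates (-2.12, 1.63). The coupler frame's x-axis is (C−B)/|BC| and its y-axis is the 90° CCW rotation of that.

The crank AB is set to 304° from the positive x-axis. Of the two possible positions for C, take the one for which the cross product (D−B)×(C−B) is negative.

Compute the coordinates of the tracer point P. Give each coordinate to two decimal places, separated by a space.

A=(0,0), D=(7.00,0)
B = A + 3.00·(cos304°, sin304°) = (1.6776, -2.4871)
|BD| = 5.8749
circle(B,7.00) ∩ circle(D,7.00): a=2.9374, h=6.3539
  candidates: C₊=(1.6489,4.5128) cross=37.328; C₋=(7.0287,-6.9999) cross=-37.328
  mode - wants cross < 0 → take C=(7.0287,-6.9999) (cross=-37.328)
ex = (C−B)/|BC| = (0.7644,-0.6447); ey = (0.6447,0.7644)
P = B + -2.12·ex + 1.63·ey = (1.1078,0.1257)

1.11 0.13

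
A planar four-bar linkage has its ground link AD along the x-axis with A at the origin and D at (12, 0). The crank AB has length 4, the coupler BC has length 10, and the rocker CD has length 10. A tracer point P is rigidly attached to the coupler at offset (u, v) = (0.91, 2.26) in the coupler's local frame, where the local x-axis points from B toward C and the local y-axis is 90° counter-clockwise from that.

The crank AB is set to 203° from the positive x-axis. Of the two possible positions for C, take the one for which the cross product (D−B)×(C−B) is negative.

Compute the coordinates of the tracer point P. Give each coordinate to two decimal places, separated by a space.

-1.70 -0.14

A=(0,0), D=(12.00,0)
B = A + 4.00·(cos203°, sin203°) = (-3.6820, -1.5629)
|BD| = 15.7597
circle(B,10.00) ∩ circle(D,10.00): a=7.8799, h=6.1569
  candidates: C₊=(3.5484,5.3451) cross=97.032; C₋=(4.7696,-6.9080) cross=-97.032
  mode - wants cross < 0 → take C=(4.7696,-6.9080) (cross=-97.032)
ex = (C−B)/|BC| = (0.8452,-0.5345); ey = (0.5345,0.8452)
P = B + 0.91·ex + 2.26·ey = (-1.7049,-0.1393)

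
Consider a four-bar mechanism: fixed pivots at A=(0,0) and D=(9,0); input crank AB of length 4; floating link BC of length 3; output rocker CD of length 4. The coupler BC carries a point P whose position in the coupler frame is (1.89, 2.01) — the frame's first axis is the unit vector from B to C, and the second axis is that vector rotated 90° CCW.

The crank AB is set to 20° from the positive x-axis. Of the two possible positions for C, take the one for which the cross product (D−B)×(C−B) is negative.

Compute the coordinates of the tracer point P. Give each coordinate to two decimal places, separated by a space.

A=(0,0), D=(9.00,0)
B = A + 4.00·(cos20°, sin20°) = (3.7588, 1.3681)
|BD| = 5.4168
circle(B,3.00) ∩ circle(D,4.00): a=2.0623, h=2.1788
  candidates: C₊=(6.3045,2.9554) cross=11.802; C₋=(5.2039,-1.2609) cross=-11.802
  mode - wants cross < 0 → take C=(5.2039,-1.2609) (cross=-11.802)
ex = (C−B)/|BC| = (0.4817,-0.8763); ey = (0.8763,0.4817)
P = B + 1.89·ex + 2.01·ey = (6.4306,0.6801)

6.43 0.68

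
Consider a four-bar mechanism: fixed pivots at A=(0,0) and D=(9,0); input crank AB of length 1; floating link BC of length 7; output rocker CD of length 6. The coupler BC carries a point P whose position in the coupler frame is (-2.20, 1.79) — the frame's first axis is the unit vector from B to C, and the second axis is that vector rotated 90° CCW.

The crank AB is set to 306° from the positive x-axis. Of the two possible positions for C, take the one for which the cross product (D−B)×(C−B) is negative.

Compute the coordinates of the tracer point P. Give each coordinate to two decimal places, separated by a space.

A=(0,0), D=(9.00,0)
B = A + 1.00·(cos306°, sin306°) = (0.5878, -0.8090)
|BD| = 8.4510
circle(B,7.00) ∩ circle(D,6.00): a=4.9947, h=4.9044
  candidates: C₊=(5.0900,4.5510) cross=41.447; C₋=(6.0290,-5.2128) cross=-41.447
  mode - wants cross < 0 → take C=(6.0290,-5.2128) (cross=-41.447)
ex = (C−B)/|BC| = (0.7773,-0.6291); ey = (0.6291,0.7773)
P = B + -2.20·ex + 1.79·ey = (0.0038,1.9664)

0.00 1.97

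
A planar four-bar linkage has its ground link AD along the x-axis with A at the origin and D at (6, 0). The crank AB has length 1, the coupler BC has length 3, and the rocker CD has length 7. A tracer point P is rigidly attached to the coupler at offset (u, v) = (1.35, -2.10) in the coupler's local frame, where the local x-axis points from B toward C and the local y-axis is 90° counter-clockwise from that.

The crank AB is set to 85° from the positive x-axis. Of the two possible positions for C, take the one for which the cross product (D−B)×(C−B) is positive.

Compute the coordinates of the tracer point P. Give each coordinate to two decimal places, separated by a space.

2.26 2.23

A=(0,0), D=(6.00,0)
B = A + 1.00·(cos85°, sin85°) = (0.0872, 0.9962)
|BD| = 5.9962
circle(B,3.00) ∩ circle(D,7.00): a=-0.3374, h=2.9810
  candidates: C₊=(0.2497,3.9918) cross=17.874; C₋=(-0.7408,-1.8873) cross=-17.874
  mode + wants cross > 0 → take C=(0.2497,3.9918) (cross=17.874)
ex = (C−B)/|BC| = (0.0542,0.9985); ey = (-0.9985,0.0542)
P = B + 1.35·ex + -2.10·ey = (2.2572,2.2304)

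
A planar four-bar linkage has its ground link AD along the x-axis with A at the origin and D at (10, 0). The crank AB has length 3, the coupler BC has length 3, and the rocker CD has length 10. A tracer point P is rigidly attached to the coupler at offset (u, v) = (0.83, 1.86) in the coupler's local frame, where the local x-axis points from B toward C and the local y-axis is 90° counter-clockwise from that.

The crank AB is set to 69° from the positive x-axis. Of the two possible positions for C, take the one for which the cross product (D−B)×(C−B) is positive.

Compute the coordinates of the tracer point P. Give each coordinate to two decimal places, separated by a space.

-0.53 4.05

A=(0,0), D=(10.00,0)
B = A + 3.00·(cos69°, sin69°) = (1.0751, 2.8007)
|BD| = 9.3540
circle(B,3.00) ∩ circle(D,10.00): a=-0.1872, h=2.9942
  candidates: C₊=(1.7930,5.7136) cross=28.007; C₋=(-0.0000,0.0000) cross=-28.007
  mode + wants cross > 0 → take C=(1.7930,5.7136) (cross=28.007)
ex = (C−B)/|BC| = (0.2393,0.9709); ey = (-0.9709,0.2393)
P = B + 0.83·ex + 1.86·ey = (-0.5322,4.0517)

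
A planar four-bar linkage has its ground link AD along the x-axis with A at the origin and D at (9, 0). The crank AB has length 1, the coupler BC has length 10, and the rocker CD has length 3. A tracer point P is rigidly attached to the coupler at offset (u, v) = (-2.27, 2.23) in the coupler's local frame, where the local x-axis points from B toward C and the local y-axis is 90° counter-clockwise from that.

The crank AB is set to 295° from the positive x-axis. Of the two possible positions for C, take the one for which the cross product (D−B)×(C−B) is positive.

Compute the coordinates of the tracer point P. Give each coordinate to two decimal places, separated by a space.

A=(0,0), D=(9.00,0)
B = A + 1.00·(cos295°, sin295°) = (0.4226, -0.9063)
|BD| = 8.6251
circle(B,10.00) ∩ circle(D,3.00): a=9.5878, h=2.8413
  candidates: C₊=(9.6588,2.9268) cross=24.507; C₋=(10.2559,-2.7244) cross=-24.507
  mode + wants cross > 0 → take C=(9.6588,2.9268) (cross=24.507)
ex = (C−B)/|BC| = (0.9236,0.3833); ey = (-0.3833,0.9236)
P = B + -2.27·ex + 2.23·ey = (-2.5288,0.2833)

-2.53 0.28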